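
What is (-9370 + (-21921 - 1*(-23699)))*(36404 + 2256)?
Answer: -293506720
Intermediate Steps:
(-9370 + (-21921 - 1*(-23699)))*(36404 + 2256) = (-9370 + (-21921 + 23699))*38660 = (-9370 + 1778)*38660 = -7592*38660 = -293506720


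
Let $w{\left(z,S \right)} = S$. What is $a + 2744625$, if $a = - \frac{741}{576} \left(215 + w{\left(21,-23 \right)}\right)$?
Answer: $2744378$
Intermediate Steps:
$a = -247$ ($a = - \frac{741}{576} \left(215 - 23\right) = \left(-741\right) \frac{1}{576} \cdot 192 = \left(- \frac{247}{192}\right) 192 = -247$)
$a + 2744625 = -247 + 2744625 = 2744378$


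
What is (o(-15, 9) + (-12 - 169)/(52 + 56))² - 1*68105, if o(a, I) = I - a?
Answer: -788563799/11664 ≈ -67607.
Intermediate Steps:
(o(-15, 9) + (-12 - 169)/(52 + 56))² - 1*68105 = ((9 - 1*(-15)) + (-12 - 169)/(52 + 56))² - 1*68105 = ((9 + 15) - 181/108)² - 68105 = (24 - 181*1/108)² - 68105 = (24 - 181/108)² - 68105 = (2411/108)² - 68105 = 5812921/11664 - 68105 = -788563799/11664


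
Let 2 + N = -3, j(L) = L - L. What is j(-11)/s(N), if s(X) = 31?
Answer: 0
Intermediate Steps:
j(L) = 0
N = -5 (N = -2 - 3 = -5)
j(-11)/s(N) = 0/31 = 0*(1/31) = 0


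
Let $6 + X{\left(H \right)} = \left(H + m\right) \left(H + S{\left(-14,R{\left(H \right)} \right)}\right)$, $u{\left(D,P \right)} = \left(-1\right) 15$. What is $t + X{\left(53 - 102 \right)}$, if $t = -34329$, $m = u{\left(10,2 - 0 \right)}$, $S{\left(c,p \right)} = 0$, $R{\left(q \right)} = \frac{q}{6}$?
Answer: $-31199$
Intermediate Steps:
$u{\left(D,P \right)} = -15$
$R{\left(q \right)} = \frac{q}{6}$ ($R{\left(q \right)} = q \frac{1}{6} = \frac{q}{6}$)
$m = -15$
$X{\left(H \right)} = -6 + H \left(-15 + H\right)$ ($X{\left(H \right)} = -6 + \left(H - 15\right) \left(H + 0\right) = -6 + \left(-15 + H\right) H = -6 + H \left(-15 + H\right)$)
$t + X{\left(53 - 102 \right)} = -34329 - \left(6 - \left(53 - 102\right)^{2} + 15 \left(53 - 102\right)\right) = -34329 - \left(-729 - 2401\right) = -34329 + \left(-6 + 2401 + 735\right) = -34329 + 3130 = -31199$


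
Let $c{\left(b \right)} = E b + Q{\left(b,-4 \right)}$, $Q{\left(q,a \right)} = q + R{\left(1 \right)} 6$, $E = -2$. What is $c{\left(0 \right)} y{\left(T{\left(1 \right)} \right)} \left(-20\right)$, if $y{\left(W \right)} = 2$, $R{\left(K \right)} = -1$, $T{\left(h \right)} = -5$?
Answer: $240$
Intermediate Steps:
$Q{\left(q,a \right)} = -6 + q$ ($Q{\left(q,a \right)} = q - 6 = -6 + q$)
$c{\left(b \right)} = -6 - b$ ($c{\left(b \right)} = - 2 b + \left(-6 + b\right) = -6 - b$)
$c{\left(0 \right)} y{\left(T{\left(1 \right)} \right)} \left(-20\right) = \left(-6 - 0\right) 2 \left(-20\right) = \left(-6 + 0\right) 2 \left(-20\right) = \left(-6\right) 2 \left(-20\right) = \left(-12\right) \left(-20\right) = 240$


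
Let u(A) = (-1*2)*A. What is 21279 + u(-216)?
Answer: 21711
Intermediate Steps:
u(A) = -2*A
21279 + u(-216) = 21279 - 2*(-216) = 21279 + 432 = 21711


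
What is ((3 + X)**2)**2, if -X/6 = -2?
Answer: 50625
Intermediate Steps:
X = 12 (X = -6*(-2) = 12)
((3 + X)**2)**2 = ((3 + 12)**2)**2 = (15**2)**2 = 225**2 = 50625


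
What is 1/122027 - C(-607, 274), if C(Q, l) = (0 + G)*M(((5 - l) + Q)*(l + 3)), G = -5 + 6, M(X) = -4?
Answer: 488109/122027 ≈ 4.0000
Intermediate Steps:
G = 1
C(Q, l) = -4 (C(Q, l) = (0 + 1)*(-4) = 1*(-4) = -4)
1/122027 - C(-607, 274) = 1/122027 - 1*(-4) = 1/122027 + 4 = 488109/122027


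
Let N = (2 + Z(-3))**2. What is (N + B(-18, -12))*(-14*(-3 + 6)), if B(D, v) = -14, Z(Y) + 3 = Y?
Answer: -84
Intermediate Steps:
Z(Y) = -3 + Y
N = 16 (N = (2 + (-3 - 3))**2 = (2 - 6)**2 = (-4)**2 = 16)
(N + B(-18, -12))*(-14*(-3 + 6)) = (16 - 14)*(-14*(-3 + 6)) = 2*(-14*3) = 2*(-42) = -84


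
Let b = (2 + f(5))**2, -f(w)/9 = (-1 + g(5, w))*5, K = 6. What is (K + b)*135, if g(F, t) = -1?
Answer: 1143450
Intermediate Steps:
f(w) = 90 (f(w) = -9*(-1 - 1)*5 = -(-18)*5 = -9*(-10) = 90)
b = 8464 (b = (2 + 90)**2 = 92**2 = 8464)
(K + b)*135 = (6 + 8464)*135 = 8470*135 = 1143450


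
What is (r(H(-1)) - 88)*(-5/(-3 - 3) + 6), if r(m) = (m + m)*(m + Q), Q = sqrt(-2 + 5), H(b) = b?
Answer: -1763/3 - 41*sqrt(3)/3 ≈ -611.34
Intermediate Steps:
Q = sqrt(3) ≈ 1.7320
r(m) = 2*m*(m + sqrt(3)) (r(m) = (m + m)*(m + sqrt(3)) = (2*m)*(m + sqrt(3)) = 2*m*(m + sqrt(3)))
(r(H(-1)) - 88)*(-5/(-3 - 3) + 6) = (2*(-1)*(-1 + sqrt(3)) - 88)*(-5/(-3 - 3) + 6) = ((2 - 2*sqrt(3)) - 88)*(-5/(-6) + 6) = (-86 - 2*sqrt(3))*(-1/6*(-5) + 6) = (-86 - 2*sqrt(3))*(5/6 + 6) = (-86 - 2*sqrt(3))*(41/6) = -1763/3 - 41*sqrt(3)/3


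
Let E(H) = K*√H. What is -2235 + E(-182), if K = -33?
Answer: -2235 - 33*I*√182 ≈ -2235.0 - 445.19*I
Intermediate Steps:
E(H) = -33*√H
-2235 + E(-182) = -2235 - 33*I*√182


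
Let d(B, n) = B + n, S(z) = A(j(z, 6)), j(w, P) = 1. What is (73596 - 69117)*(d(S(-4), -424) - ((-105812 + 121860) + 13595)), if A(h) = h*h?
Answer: -134665614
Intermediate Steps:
A(h) = h**2
S(z) = 1 (S(z) = 1**2 = 1)
(73596 - 69117)*(d(S(-4), -424) - ((-105812 + 121860) + 13595)) = (73596 - 69117)*((1 - 424) - ((-105812 + 121860) + 13595)) = 4479*(-423 - (16048 + 13595)) = 4479*(-423 - 1*29643) = 4479*(-423 - 29643) = 4479*(-30066) = -134665614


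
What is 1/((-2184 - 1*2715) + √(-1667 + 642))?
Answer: -4899/24001226 - 5*I*√41/24001226 ≈ -0.00020411 - 1.3339e-6*I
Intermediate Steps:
1/((-2184 - 1*2715) + √(-1667 + 642)) = 1/((-2184 - 2715) + √(-1025)) = 1/(-4899 + 5*I*√41)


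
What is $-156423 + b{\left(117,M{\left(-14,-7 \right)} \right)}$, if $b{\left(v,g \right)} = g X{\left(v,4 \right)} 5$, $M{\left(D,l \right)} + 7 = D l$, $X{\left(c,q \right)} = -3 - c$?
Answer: $-211023$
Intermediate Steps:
$M{\left(D,l \right)} = -7 + D l$
$b{\left(v,g \right)} = 5 g \left(-3 - v\right)$ ($b{\left(v,g \right)} = g \left(-3 - v\right) 5 = 5 g \left(-3 - v\right)$)
$-156423 + b{\left(117,M{\left(-14,-7 \right)} \right)} = -156423 - 5 \left(-7 - -98\right) \left(3 + 117\right) = -156423 - 5 \left(-7 + 98\right) 120 = -156423 - 455 \cdot 120 = -156423 - 54600 = -211023$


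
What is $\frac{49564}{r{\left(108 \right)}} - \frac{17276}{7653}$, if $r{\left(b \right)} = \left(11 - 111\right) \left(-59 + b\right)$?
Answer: $- \frac{115991423}{9374925} \approx -12.373$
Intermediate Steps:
$r{\left(b \right)} = 5900 - 100 b$ ($r{\left(b \right)} = - 100 \left(-59 + b\right) = 5900 - 100 b$)
$\frac{49564}{r{\left(108 \right)}} - \frac{17276}{7653} = \frac{49564}{5900 - 10800} - \frac{17276}{7653} = \frac{49564}{-4900} - \frac{17276}{7653} = 49564 \left(- \frac{1}{4900}\right) - \frac{17276}{7653} = - \frac{12391}{1225} - \frac{17276}{7653} = - \frac{115991423}{9374925}$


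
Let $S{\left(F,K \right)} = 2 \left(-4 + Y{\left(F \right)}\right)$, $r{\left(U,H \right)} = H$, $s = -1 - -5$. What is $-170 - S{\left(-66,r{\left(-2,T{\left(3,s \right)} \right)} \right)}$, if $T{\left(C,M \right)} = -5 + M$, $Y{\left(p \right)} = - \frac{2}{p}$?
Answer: $- \frac{5348}{33} \approx -162.06$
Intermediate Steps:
$s = 4$ ($s = -1 + 5 = 4$)
$S{\left(F,K \right)} = -8 - \frac{4}{F}$ ($S{\left(F,K \right)} = 2 \left(-4 - \frac{2}{F}\right) = -8 - \frac{4}{F}$)
$-170 - S{\left(-66,r{\left(-2,T{\left(3,s \right)} \right)} \right)} = -170 - \left(-8 - \frac{4}{-66}\right) = -170 - \left(-8 - - \frac{2}{33}\right) = -170 - \left(-8 + \frac{2}{33}\right) = -170 - - \frac{262}{33} = -170 + \frac{262}{33} = - \frac{5348}{33}$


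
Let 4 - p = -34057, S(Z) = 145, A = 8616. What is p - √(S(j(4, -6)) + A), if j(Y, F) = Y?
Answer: 34061 - √8761 ≈ 33967.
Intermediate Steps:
p = 34061 (p = 4 - 1*(-34057) = 4 + 34057 = 34061)
p - √(S(j(4, -6)) + A) = 34061 - √(145 + 8616) = 34061 - √8761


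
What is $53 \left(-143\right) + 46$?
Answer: $-7533$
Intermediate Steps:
$53 \left(-143\right) + 46 = -7579 + 46 = -7533$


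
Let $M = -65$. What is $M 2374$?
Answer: $-154310$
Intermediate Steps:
$M 2374 = \left(-65\right) 2374 = -154310$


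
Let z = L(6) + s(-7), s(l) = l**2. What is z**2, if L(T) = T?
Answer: 3025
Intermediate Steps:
z = 55 (z = 6 + (-7)**2 = 6 + 49 = 55)
z**2 = 55**2 = 3025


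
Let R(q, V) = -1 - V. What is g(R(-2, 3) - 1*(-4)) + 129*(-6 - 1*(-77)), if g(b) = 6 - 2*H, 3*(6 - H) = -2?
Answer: 27455/3 ≈ 9151.7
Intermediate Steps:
H = 20/3 (H = 6 - ⅓*(-2) = 6 + ⅔ = 20/3 ≈ 6.6667)
g(b) = -22/3 (g(b) = 6 - 2*20/3 = 6 - 40/3 = -22/3)
g(R(-2, 3) - 1*(-4)) + 129*(-6 - 1*(-77)) = -22/3 + 129*(-6 - 1*(-77)) = -22/3 + 129*(-6 + 77) = -22/3 + 129*71 = -22/3 + 9159 = 27455/3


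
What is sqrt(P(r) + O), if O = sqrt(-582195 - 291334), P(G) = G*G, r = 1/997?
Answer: sqrt(1 + 994009*I*sqrt(873529))/997 ≈ 21.617 + 21.617*I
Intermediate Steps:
r = 1/997 ≈ 0.0010030
P(G) = G**2
O = I*sqrt(873529) (O = sqrt(-873529) = I*sqrt(873529) ≈ 934.63*I)
sqrt(P(r) + O) = sqrt((1/997)**2 + I*sqrt(873529)) = sqrt(1/994009 + I*sqrt(873529))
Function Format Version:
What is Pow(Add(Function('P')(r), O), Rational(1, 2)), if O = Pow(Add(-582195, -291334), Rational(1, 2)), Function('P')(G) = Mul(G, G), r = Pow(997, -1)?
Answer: Mul(Rational(1, 997), Pow(Add(1, Mul(994009, I, Pow(873529, Rational(1, 2)))), Rational(1, 2))) ≈ Add(21.617, Mul(21.617, I))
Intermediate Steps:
r = Rational(1, 997) ≈ 0.0010030
Function('P')(G) = Pow(G, 2)
O = Mul(I, Pow(873529, Rational(1, 2))) (O = Pow(-873529, Rational(1, 2)) = Mul(I, Pow(873529, Rational(1, 2))) ≈ Mul(934.63, I))
Pow(Add(Function('P')(r), O), Rational(1, 2)) = Pow(Add(Pow(Rational(1, 997), 2), Mul(I, Pow(873529, Rational(1, 2)))), Rational(1, 2)) = Pow(Add(Rational(1, 994009), Mul(I, Pow(873529, Rational(1, 2)))), Rational(1, 2))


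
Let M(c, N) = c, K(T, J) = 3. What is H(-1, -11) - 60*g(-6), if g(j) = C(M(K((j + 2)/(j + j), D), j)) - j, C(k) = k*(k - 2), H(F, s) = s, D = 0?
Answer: -551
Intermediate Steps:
C(k) = k*(-2 + k)
g(j) = 3 - j (g(j) = 3*(-2 + 3) - j = 3*1 - j = 3 - j)
H(-1, -11) - 60*g(-6) = -11 - 60*(3 - 1*(-6)) = -11 - 60*(3 + 6) = -11 - 60*9 = -11 - 540 = -551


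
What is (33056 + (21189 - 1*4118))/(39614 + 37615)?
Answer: 16709/25743 ≈ 0.64907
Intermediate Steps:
(33056 + (21189 - 1*4118))/(39614 + 37615) = (33056 + (21189 - 4118))/77229 = (33056 + 17071)*(1/77229) = 50127*(1/77229) = 16709/25743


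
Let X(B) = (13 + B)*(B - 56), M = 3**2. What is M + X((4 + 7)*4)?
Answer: -675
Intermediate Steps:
M = 9
X(B) = (-56 + B)*(13 + B) (X(B) = (13 + B)*(-56 + B) = (-56 + B)*(13 + B))
M + X((4 + 7)*4) = 9 + (-728 + ((4 + 7)*4)**2 - 43*(4 + 7)*4) = 9 + (-728 + (11*4)**2 - 473*4) = 9 + (-728 + 44**2 - 43*44) = 9 + (-728 + 1936 - 1892) = 9 - 684 = -675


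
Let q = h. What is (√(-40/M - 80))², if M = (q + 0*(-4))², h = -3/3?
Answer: -120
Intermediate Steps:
h = -1 (h = -3*⅓ = -1)
q = -1
M = 1 (M = (-1 + 0*(-4))² = (-1 + 0)² = (-1)² = 1)
(√(-40/M - 80))² = (√(-40/1 - 80))² = (√(-40*1 - 80))² = (√(-40 - 80))² = (√(-120))² = (2*I*√30)² = -120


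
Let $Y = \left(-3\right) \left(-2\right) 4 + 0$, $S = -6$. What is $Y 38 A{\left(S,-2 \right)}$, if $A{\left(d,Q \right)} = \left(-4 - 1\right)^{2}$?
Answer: $22800$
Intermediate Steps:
$Y = 24$ ($Y = 6 \cdot 4 + 0 = 24 + 0 = 24$)
$A{\left(d,Q \right)} = 25$ ($A{\left(d,Q \right)} = \left(-5\right)^{2} = 25$)
$Y 38 A{\left(S,-2 \right)} = 24 \cdot 38 \cdot 25 = 912 \cdot 25 = 22800$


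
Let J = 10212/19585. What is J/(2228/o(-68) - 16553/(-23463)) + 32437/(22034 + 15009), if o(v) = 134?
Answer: 17904000151078721/19767227355930115 ≈ 0.90574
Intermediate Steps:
J = 10212/19585 (J = 10212*(1/19585) = 10212/19585 ≈ 0.52142)
J/(2228/o(-68) - 16553/(-23463)) + 32437/(22034 + 15009) = 10212/(19585*(2228/134 - 16553/(-23463))) + 32437/(22034 + 15009) = 10212/(19585*(2228*(1/134) - 16553*(-1/23463))) + 32437/37043 = 10212/(19585*(1114/67 + 16553/23463)) + 32437*(1/37043) = 10212/(19585*(27246833/1572021)) + 32437/37043 = (10212/19585)*(1572021/27246833) + 32437/37043 = 16053478452/533629224305 + 32437/37043 = 17904000151078721/19767227355930115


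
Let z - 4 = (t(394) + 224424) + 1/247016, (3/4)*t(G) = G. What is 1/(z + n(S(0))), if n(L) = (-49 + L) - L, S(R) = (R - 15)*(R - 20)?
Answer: 741048/166664906411 ≈ 4.4463e-6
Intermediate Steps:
t(G) = 4*G/3
S(R) = (-20 + R)*(-15 + R) (S(R) = (-15 + R)*(-20 + R) = (-20 + R)*(-15 + R))
n(L) = -49
z = 166701217763/741048 (z = 4 + (((4/3)*394 + 224424) + 1/247016) = 4 + ((1576/3 + 224424) + 1/247016) = 4 + (674848/3 + 1/247016) = 4 + 166698253571/741048 = 166701217763/741048 ≈ 2.2495e+5)
1/(z + n(S(0))) = 1/(166701217763/741048 - 49) = 1/(166664906411/741048) = 741048/166664906411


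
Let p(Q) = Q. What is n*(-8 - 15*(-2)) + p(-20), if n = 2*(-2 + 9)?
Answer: 288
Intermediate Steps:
n = 14 (n = 2*7 = 14)
n*(-8 - 15*(-2)) + p(-20) = 14*(-8 - 15*(-2)) - 20 = 14*(-8 + 30) - 20 = 14*22 - 20 = 308 - 20 = 288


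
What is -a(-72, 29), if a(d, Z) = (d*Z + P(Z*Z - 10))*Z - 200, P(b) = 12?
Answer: 60404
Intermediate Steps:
a(d, Z) = -200 + Z*(12 + Z*d) (a(d, Z) = (d*Z + 12)*Z - 200 = (Z*d + 12)*Z - 200 = (12 + Z*d)*Z - 200 = Z*(12 + Z*d) - 200 = -200 + Z*(12 + Z*d))
-a(-72, 29) = -(-200 + 12*29 - 72*29**2) = -(-200 + 348 - 72*841) = -(-200 + 348 - 60552) = -1*(-60404) = 60404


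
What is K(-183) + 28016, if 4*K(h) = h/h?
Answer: 112065/4 ≈ 28016.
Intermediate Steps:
K(h) = 1/4 (K(h) = (h/h)/4 = (1/4)*1 = 1/4)
K(-183) + 28016 = 1/4 + 28016 = 112065/4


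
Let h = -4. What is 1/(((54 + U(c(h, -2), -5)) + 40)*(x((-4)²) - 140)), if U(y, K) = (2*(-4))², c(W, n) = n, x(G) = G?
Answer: -1/19592 ≈ -5.1041e-5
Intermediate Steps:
U(y, K) = 64 (U(y, K) = (-8)² = 64)
1/(((54 + U(c(h, -2), -5)) + 40)*(x((-4)²) - 140)) = 1/(((54 + 64) + 40)*((-4)² - 140)) = 1/((118 + 40)*(16 - 140)) = 1/(158*(-124)) = 1/(-19592) = -1/19592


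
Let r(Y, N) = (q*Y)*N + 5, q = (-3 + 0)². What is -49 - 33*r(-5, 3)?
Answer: 4241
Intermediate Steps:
q = 9 (q = (-3)² = 9)
r(Y, N) = 5 + 9*N*Y (r(Y, N) = (9*Y)*N + 5 = 9*N*Y + 5 = 5 + 9*N*Y)
-49 - 33*r(-5, 3) = -49 - 33*(5 + 9*3*(-5)) = -49 - 33*(5 - 135) = -49 - 33*(-130) = -49 + 4290 = 4241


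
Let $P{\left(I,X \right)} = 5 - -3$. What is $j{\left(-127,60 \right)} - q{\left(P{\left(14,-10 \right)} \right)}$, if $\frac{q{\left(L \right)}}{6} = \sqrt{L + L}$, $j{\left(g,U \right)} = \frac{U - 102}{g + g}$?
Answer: $- \frac{3027}{127} \approx -23.835$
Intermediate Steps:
$P{\left(I,X \right)} = 8$ ($P{\left(I,X \right)} = 5 + 3 = 8$)
$j{\left(g,U \right)} = \frac{-102 + U}{2 g}$
$q{\left(L \right)} = 6 \sqrt{2} \sqrt{L}$ ($q{\left(L \right)} = 6 \sqrt{L + L} = 6 \sqrt{2 L} = 6 \sqrt{2} \sqrt{L}$)
$j{\left(-127,60 \right)} - q{\left(P{\left(14,-10 \right)} \right)} = \frac{-102 + 60}{2 \left(-127\right)} - 6 \sqrt{2} \sqrt{8} = \frac{1}{2} \left(- \frac{1}{127}\right) \left(-42\right) - 6 \sqrt{2} \cdot 2 \sqrt{2} = \frac{21}{127} - 24 = - \frac{3027}{127}$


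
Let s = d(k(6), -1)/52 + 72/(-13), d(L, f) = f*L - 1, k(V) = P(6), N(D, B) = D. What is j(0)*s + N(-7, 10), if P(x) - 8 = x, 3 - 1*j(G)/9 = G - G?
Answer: -8545/52 ≈ -164.33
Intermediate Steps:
j(G) = 27 (j(G) = 27 - 9*(G - G) = 27 - 9*0 = 27 + 0 = 27)
P(x) = 8 + x
k(V) = 14 (k(V) = 8 + 6 = 14)
d(L, f) = -1 + L*f (d(L, f) = L*f - 1 = -1 + L*f)
s = -303/52 (s = (-1 + 14*(-1))/52 + 72/(-13) = (-1 - 14)*(1/52) + 72*(-1/13) = -15*1/52 - 72/13 = -15/52 - 72/13 = -303/52 ≈ -5.8269)
j(0)*s + N(-7, 10) = 27*(-303/52) - 7 = -8181/52 - 7 = -8545/52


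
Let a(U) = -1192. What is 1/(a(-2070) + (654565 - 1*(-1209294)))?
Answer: 1/1862667 ≈ 5.3686e-7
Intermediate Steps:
1/(a(-2070) + (654565 - 1*(-1209294))) = 1/(-1192 + (654565 - 1*(-1209294))) = 1/(-1192 + (654565 + 1209294)) = 1/(-1192 + 1863859) = 1/1862667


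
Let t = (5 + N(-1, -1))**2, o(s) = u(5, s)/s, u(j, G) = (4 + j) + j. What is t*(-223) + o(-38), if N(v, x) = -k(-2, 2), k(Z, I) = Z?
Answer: -207620/19 ≈ -10927.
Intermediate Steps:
u(j, G) = 4 + 2*j
N(v, x) = 2 (N(v, x) = -1*(-2) = 2)
o(s) = 14/s (o(s) = (4 + 2*5)/s = (4 + 10)/s = 14/s)
t = 49 (t = (5 + 2)**2 = 7**2 = 49)
t*(-223) + o(-38) = 49*(-223) + 14/(-38) = -10927 + 14*(-1/38) = -10927 - 7/19 = -207620/19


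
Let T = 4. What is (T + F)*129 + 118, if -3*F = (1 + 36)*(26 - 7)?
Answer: -29595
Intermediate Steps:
F = -703/3 (F = -(1 + 36)*(26 - 7)/3 = -37*19/3 = -1/3*703 = -703/3 ≈ -234.33)
(T + F)*129 + 118 = (4 - 703/3)*129 + 118 = -691/3*129 + 118 = -29713 + 118 = -29595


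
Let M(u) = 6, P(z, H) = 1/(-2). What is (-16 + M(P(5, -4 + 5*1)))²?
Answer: 100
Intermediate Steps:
P(z, H) = -½
(-16 + M(P(5, -4 + 5*1)))² = (-16 + 6)² = (-10)² = 100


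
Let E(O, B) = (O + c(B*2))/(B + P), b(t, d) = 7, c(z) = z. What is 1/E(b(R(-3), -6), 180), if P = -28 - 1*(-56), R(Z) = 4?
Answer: 208/367 ≈ 0.56676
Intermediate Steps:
P = 28 (P = -28 + 56 = 28)
E(O, B) = (O + 2*B)/(28 + B) (E(O, B) = (O + B*2)/(B + 28) = (O + 2*B)/(28 + B))
1/E(b(R(-3), -6), 180) = 1/((7 + 2*180)/(28 + 180)) = 1/((7 + 360)/208) = 1/((1/208)*367) = 1/(367/208) = 208/367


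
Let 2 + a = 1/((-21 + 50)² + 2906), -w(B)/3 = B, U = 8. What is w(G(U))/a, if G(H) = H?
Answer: 89928/7493 ≈ 12.002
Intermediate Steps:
w(B) = -3*B
a = -7493/3747 (a = -2 + 1/((-21 + 50)² + 2906) = -2 + 1/(29² + 2906) = -2 + 1/(841 + 2906) = -2 + 1/3747 = -7493/3747 ≈ -1.9997)
w(G(U))/a = (-3*8)/(-7493/3747) = -24*(-3747/7493) = 89928/7493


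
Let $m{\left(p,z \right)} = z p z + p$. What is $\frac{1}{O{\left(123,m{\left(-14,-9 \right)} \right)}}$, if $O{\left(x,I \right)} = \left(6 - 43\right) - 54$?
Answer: $- \frac{1}{91} \approx -0.010989$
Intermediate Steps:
$m{\left(p,z \right)} = p + p z^{2}$ ($m{\left(p,z \right)} = p z z + p = p z^{2} + p = p + p z^{2}$)
$O{\left(x,I \right)} = -91$ ($O{\left(x,I \right)} = -37 - 54 = -91$)
$\frac{1}{O{\left(123,m{\left(-14,-9 \right)} \right)}} = \frac{1}{-91} = - \frac{1}{91}$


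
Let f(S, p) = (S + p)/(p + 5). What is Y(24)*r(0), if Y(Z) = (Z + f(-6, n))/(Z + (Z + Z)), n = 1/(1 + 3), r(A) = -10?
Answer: -2405/756 ≈ -3.1812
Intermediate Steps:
n = 1/4 ≈ 0.25000
f(S, p) = (S + p)/(5 + p)
Y(Z) = (-23/21 + Z)/(3*Z) (Y(Z) = (Z + (-6 + 1/4)/(5 + 1/4))/(Z + (Z + Z)) = (Z - 23/4/(21/4))/(Z + 2*Z) = (Z + (4/21)*(-23/4))/((3*Z)) = (Z - 23/21)*(1/(3*Z)) = (-23/21 + Z)*(1/(3*Z)) = (-23/21 + Z)/(3*Z))
Y(24)*r(0) = ((1/63)*(-23 + 21*24)/24)*(-10) = ((1/63)*(1/24)*(-23 + 504))*(-10) = ((1/63)*(1/24)*481)*(-10) = (481/1512)*(-10) = -2405/756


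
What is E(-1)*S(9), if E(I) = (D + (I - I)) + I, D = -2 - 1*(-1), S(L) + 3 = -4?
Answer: 14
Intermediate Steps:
S(L) = -7 (S(L) = -3 - 4 = -7)
D = -1 (D = -2 + 1 = -1)
E(I) = -1 + I (E(I) = (-1 + (I - I)) + I = (-1 + 0) + I = -1 + I)
E(-1)*S(9) = (-1 - 1)*(-7) = -2*(-7) = 14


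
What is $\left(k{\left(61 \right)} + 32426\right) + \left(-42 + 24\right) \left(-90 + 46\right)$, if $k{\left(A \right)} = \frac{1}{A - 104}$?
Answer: $\frac{1428373}{43} \approx 33218.0$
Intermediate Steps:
$k{\left(A \right)} = \frac{1}{-104 + A}$
$\left(k{\left(61 \right)} + 32426\right) + \left(-42 + 24\right) \left(-90 + 46\right) = \left(\frac{1}{-104 + 61} + 32426\right) + \left(-42 + 24\right) \left(-90 + 46\right) = \left(\frac{1}{-43} + 32426\right) - -792 = \left(- \frac{1}{43} + 32426\right) + 792 = \frac{1394317}{43} + 792 = \frac{1428373}{43}$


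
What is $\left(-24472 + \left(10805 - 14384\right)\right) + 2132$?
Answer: $-25919$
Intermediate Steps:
$\left(-24472 + \left(10805 - 14384\right)\right) + 2132 = \left(-24472 - 3579\right) + 2132 = -28051 + 2132 = -25919$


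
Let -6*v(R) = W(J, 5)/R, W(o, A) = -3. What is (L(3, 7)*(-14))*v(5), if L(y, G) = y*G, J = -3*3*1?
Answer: -147/5 ≈ -29.400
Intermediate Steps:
J = -9 (J = -9*1 = -9)
L(y, G) = G*y
v(R) = 1/(2*R) (v(R) = -(-1)/(2*R) = 1/(2*R))
(L(3, 7)*(-14))*v(5) = ((7*3)*(-14))*((½)/5) = (21*(-14))*((½)*(⅕)) = -294*⅒ = -147/5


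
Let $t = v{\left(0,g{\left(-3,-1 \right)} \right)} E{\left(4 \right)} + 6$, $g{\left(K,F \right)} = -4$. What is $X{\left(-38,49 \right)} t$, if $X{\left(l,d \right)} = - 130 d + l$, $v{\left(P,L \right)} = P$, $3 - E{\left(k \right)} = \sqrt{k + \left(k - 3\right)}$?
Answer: $-38448$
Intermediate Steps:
$E{\left(k \right)} = 3 - \sqrt{-3 + 2 k}$ ($E{\left(k \right)} = 3 - \sqrt{k + \left(k - 3\right)} = 3 - \sqrt{k + \left(-3 + k\right)} = 3 - \sqrt{-3 + 2 k}$)
$X{\left(l,d \right)} = l - 130 d$
$t = 6$ ($t = 0 \left(3 - \sqrt{-3 + 2 \cdot 4}\right) + 6 = 0 \left(3 - \sqrt{-3 + 8}\right) + 6 = 0 \left(3 - \sqrt{5}\right) + 6 = 0 + 6 = 6$)
$X{\left(-38,49 \right)} t = \left(-38 - 6370\right) 6 = \left(-6408\right) 6 = -38448$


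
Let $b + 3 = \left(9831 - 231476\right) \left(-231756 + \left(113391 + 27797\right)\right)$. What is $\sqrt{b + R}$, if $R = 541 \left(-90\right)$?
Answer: $\sqrt{20073895667} \approx 1.4168 \cdot 10^{5}$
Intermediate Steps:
$R = -48690$
$b = 20073944357$ ($b = -3 + \left(9831 - 231476\right) \left(-231756 + \left(113391 + 27797\right)\right) = -3 - 221645 \left(-231756 + 141188\right) = -3 - -20073944360 = -3 + 20073944360 = 20073944357$)
$\sqrt{b + R} = \sqrt{20073944357 - 48690} = \sqrt{20073895667}$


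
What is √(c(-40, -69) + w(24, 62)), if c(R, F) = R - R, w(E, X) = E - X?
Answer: I*√38 ≈ 6.1644*I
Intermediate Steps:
c(R, F) = 0
√(c(-40, -69) + w(24, 62)) = √(0 + (24 - 1*62)) = √(0 + (24 - 62)) = √(0 - 38) = √(-38) = I*√38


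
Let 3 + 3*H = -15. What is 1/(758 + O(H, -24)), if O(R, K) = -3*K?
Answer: 1/830 ≈ 0.0012048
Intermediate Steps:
H = -6 (H = -1 + (⅓)*(-15) = -1 - 5 = -6)
1/(758 + O(H, -24)) = 1/(758 - 3*(-24)) = 1/(758 + 72) = 1/830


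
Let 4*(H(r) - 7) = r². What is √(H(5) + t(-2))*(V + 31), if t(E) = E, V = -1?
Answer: 45*√5 ≈ 100.62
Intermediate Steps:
H(r) = 7 + r²/4
√(H(5) + t(-2))*(V + 31) = √((7 + (¼)*5²) - 2)*(-1 + 31) = √((7 + (¼)*25) - 2)*30 = √((7 + 25/4) - 2)*30 = √(53/4 - 2)*30 = √(45/4)*30 = (3*√5/2)*30 = 45*√5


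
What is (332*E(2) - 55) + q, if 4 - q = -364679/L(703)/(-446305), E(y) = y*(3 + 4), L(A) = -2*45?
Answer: 184650132329/40167450 ≈ 4597.0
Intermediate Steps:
L(A) = -90 (L(A) = -1*90 = -90)
E(y) = 7*y (E(y) = y*7 = 7*y)
q = 161034479/40167450 (q = 4 - (-364679/(-90))/(-446305) = 4 - (-364679*(-1/90))*(-1)/446305 = 4 - 364679*(-1)/(90*446305) = 4 - 1*(-364679/40167450) = 4 + 364679/40167450 = 161034479/40167450 ≈ 4.0091)
(332*E(2) - 55) + q = (332*(7*2) - 55) + 161034479/40167450 = (332*14 - 55) + 161034479/40167450 = (4648 - 55) + 161034479/40167450 = 4593 + 161034479/40167450 = 184650132329/40167450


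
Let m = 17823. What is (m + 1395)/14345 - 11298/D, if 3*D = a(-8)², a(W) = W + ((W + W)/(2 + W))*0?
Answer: -242489739/459040 ≈ -528.25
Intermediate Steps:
a(W) = W (a(W) = W + ((2*W)/(2 + W))*0 = W + (2*W/(2 + W))*0 = W + 0 = W)
D = 64/3 (D = (⅓)*(-8)² = (⅓)*64 = 64/3 ≈ 21.333)
(m + 1395)/14345 - 11298/D = (17823 + 1395)/14345 - 11298/64/3 = 19218*(1/14345) - 11298*3/64 = 19218/14345 - 16947/32 = -242489739/459040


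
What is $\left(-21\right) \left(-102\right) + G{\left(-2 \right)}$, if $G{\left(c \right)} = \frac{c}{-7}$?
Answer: $\frac{14996}{7} \approx 2142.3$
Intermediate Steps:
$G{\left(c \right)} = - \frac{c}{7}$ ($G{\left(c \right)} = c \left(- \frac{1}{7}\right) = - \frac{c}{7}$)
$\left(-21\right) \left(-102\right) + G{\left(-2 \right)} = \left(-21\right) \left(-102\right) - - \frac{2}{7} = 2142 + \frac{2}{7} = \frac{14996}{7}$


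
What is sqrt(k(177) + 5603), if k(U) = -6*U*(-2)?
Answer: sqrt(7727) ≈ 87.903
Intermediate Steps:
k(U) = 12*U
sqrt(k(177) + 5603) = sqrt(12*177 + 5603) = sqrt(2124 + 5603) = sqrt(7727)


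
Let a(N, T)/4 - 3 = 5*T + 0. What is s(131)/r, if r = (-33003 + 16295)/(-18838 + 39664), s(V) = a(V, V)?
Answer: -13703508/4177 ≈ -3280.7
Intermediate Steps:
a(N, T) = 12 + 20*T (a(N, T) = 12 + 4*(5*T + 0) = 12 + 4*(5*T) = 12 + 20*T)
s(V) = 12 + 20*V
r = -8354/10413 (r = -16708/20826 = -16708*1/20826 = -8354/10413 ≈ -0.80227)
s(131)/r = (12 + 20*131)/(-8354/10413) = (12 + 2620)*(-10413/8354) = 2632*(-10413/8354) = -13703508/4177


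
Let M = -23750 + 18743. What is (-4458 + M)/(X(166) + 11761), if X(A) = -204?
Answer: -9465/11557 ≈ -0.81898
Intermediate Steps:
M = -5007
(-4458 + M)/(X(166) + 11761) = (-4458 - 5007)/(-204 + 11761) = -9465/11557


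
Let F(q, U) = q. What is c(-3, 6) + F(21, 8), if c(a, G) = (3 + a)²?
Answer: 21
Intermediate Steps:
c(-3, 6) + F(21, 8) = (3 - 3)² + 21 = 0² + 21 = 0 + 21 = 21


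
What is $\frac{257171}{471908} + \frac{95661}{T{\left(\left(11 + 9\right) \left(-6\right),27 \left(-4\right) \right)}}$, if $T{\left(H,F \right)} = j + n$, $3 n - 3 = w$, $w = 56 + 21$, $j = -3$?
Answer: $\frac{135447832705}{33505468} \approx 4042.6$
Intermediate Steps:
$w = 77$
$n = \frac{80}{3}$ ($n = 1 + \frac{1}{3} \cdot 77 = 1 + \frac{77}{3} = \frac{80}{3} \approx 26.667$)
$T{\left(H,F \right)} = \frac{71}{3}$ ($T{\left(H,F \right)} = -3 + \frac{80}{3} = \frac{71}{3}$)
$\frac{257171}{471908} + \frac{95661}{T{\left(\left(11 + 9\right) \left(-6\right),27 \left(-4\right) \right)}} = \frac{257171}{471908} + \frac{95661}{\frac{71}{3}} = 257171 \cdot \frac{1}{471908} + 95661 \cdot \frac{3}{71} = \frac{257171}{471908} + \frac{286983}{71} = \frac{135447832705}{33505468}$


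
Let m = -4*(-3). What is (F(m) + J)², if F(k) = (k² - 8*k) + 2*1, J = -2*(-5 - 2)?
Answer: 4096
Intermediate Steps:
m = 12
J = 14 (J = -2*(-7) = 14)
F(k) = 2 + k² - 8*k (F(k) = (k² - 8*k) + 2 = 2 + k² - 8*k)
(F(m) + J)² = ((2 + 12² - 8*12) + 14)² = ((2 + 144 - 96) + 14)² = (50 + 14)² = 64² = 4096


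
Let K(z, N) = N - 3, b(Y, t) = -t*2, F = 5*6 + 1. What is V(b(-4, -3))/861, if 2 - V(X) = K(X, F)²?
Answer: -782/861 ≈ -0.90825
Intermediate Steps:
F = 31 (F = 30 + 1 = 31)
b(Y, t) = -2*t
K(z, N) = -3 + N
V(X) = -782 (V(X) = 2 - (-3 + 31)² = 2 - 1*28² = 2 - 1*784 = 2 - 784 = -782)
V(b(-4, -3))/861 = -782/861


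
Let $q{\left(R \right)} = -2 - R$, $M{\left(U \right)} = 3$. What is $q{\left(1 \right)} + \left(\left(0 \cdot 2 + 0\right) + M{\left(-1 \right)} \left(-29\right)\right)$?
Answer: $-90$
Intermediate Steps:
$q{\left(1 \right)} + \left(\left(0 \cdot 2 + 0\right) + M{\left(-1 \right)} \left(-29\right)\right) = \left(-2 - 1\right) + \left(\left(0 \cdot 2 + 0\right) + 3 \left(-29\right)\right) = \left(-2 - 1\right) + \left(\left(0 + 0\right) - 87\right) = -3 + \left(0 - 87\right) = -3 - 87 = -90$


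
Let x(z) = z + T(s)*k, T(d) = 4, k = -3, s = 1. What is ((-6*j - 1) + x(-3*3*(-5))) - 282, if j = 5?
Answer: -280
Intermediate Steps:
x(z) = -12 + z (x(z) = z + 4*(-3) = z - 12 = -12 + z)
((-6*j - 1) + x(-3*3*(-5))) - 282 = ((-6*5 - 1) + (-12 - 3*3*(-5))) - 282 = ((-30 - 1) + (-12 - 9*(-5))) - 282 = (-31 + (-12 + 45)) - 282 = (-31 + 33) - 282 = 2 - 282 = -280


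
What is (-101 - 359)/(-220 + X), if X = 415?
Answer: -92/39 ≈ -2.3590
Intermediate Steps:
(-101 - 359)/(-220 + X) = (-101 - 359)/(-220 + 415) = -460/195 = -460*1/195 = -92/39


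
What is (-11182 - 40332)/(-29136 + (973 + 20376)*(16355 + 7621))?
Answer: -25757/255917244 ≈ -0.00010065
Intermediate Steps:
(-11182 - 40332)/(-29136 + (973 + 20376)*(16355 + 7621)) = -51514/(-29136 + 21349*23976) = -51514/(-29136 + 511863624) = -51514/511834488 = -51514*1/511834488 = -25757/255917244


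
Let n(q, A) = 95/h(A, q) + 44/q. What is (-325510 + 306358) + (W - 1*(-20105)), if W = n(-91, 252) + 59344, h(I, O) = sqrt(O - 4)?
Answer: 5486983/91 - I*sqrt(95) ≈ 60297.0 - 9.7468*I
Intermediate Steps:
h(I, O) = sqrt(-4 + O)
n(q, A) = 44/q + 95/sqrt(-4 + q) (n(q, A) = 95/(sqrt(-4 + q)) + 44/q = 95/sqrt(-4 + q) + 44/q = 44/q + 95/sqrt(-4 + q))
W = 5400260/91 - I*sqrt(95) (W = (44/(-91) + 95/sqrt(-4 - 91)) + 59344 = (44*(-1/91) + 95/sqrt(-95)) + 59344 = (-44/91 + 95*(-I*sqrt(95)/95)) + 59344 = (-44/91 - I*sqrt(95)) + 59344 = 5400260/91 - I*sqrt(95) ≈ 59344.0 - 9.7468*I)
(-325510 + 306358) + (W - 1*(-20105)) = (-325510 + 306358) + ((5400260/91 - I*sqrt(95)) - 1*(-20105)) = -19152 + ((5400260/91 - I*sqrt(95)) + 20105) = -19152 + (7229815/91 - I*sqrt(95)) = 5486983/91 - I*sqrt(95)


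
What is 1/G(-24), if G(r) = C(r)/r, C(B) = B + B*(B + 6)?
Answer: -1/17 ≈ -0.058824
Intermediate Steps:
C(B) = B + B*(6 + B)
G(r) = 7 + r (G(r) = (r*(7 + r))/r = 7 + r)
1/G(-24) = 1/(7 - 24) = 1/(-17) = -1/17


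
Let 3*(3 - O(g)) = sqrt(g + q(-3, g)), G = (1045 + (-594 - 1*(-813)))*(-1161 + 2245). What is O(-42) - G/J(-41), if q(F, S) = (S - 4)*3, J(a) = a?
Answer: 1370299/41 - 2*I*sqrt(5) ≈ 33422.0 - 4.4721*I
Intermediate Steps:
q(F, S) = -12 + 3*S (q(F, S) = (-4 + S)*3 = -12 + 3*S)
G = 1370176 (G = (1045 + (-594 + 813))*1084 = (1045 + 219)*1084 = 1264*1084 = 1370176)
O(g) = 3 - sqrt(-12 + 4*g)/3 (O(g) = 3 - sqrt(g + (-12 + 3*g))/3 = 3 - sqrt(-12 + 4*g)/3)
O(-42) - G/J(-41) = (3 - 2*sqrt(-3 - 42)/3) - 1370176/(-41) = (3 - 2*I*sqrt(5)) - 1370176*(-1)/41 = (3 - 2*I*sqrt(5)) - 1*(-1370176/41) = (3 - 2*I*sqrt(5)) + 1370176/41 = 1370299/41 - 2*I*sqrt(5)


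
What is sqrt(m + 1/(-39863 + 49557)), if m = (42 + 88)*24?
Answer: 11*sqrt(2423121934)/9694 ≈ 55.857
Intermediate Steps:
m = 3120 (m = 130*24 = 3120)
sqrt(m + 1/(-39863 + 49557)) = sqrt(3120 + 1/(-39863 + 49557)) = sqrt(3120 + 1/9694) = sqrt(30245281/9694) = 11*sqrt(2423121934)/9694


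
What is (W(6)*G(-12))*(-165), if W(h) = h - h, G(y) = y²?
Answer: 0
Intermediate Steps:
W(h) = 0
(W(6)*G(-12))*(-165) = (0*(-12)²)*(-165) = (0*144)*(-165) = 0*(-165) = 0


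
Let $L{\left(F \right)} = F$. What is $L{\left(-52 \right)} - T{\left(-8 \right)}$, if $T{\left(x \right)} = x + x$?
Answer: $-36$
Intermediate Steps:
$T{\left(x \right)} = 2 x$
$L{\left(-52 \right)} - T{\left(-8 \right)} = -52 - 2 \left(-8\right) = -52 - -16 = -52 + 16 = -36$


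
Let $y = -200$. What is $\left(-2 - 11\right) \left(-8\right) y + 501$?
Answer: $-20299$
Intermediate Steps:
$\left(-2 - 11\right) \left(-8\right) y + 501 = \left(-2 - 11\right) \left(-8\right) \left(-200\right) + 501 = \left(-13\right) \left(-8\right) \left(-200\right) + 501 = 104 \left(-200\right) + 501 = -20800 + 501 = -20299$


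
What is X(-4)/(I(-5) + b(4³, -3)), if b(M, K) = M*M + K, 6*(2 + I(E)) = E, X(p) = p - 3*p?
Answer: 48/24541 ≈ 0.0019559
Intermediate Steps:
X(p) = -2*p
I(E) = -2 + E/6
b(M, K) = K + M² (b(M, K) = M² + K = K + M²)
X(-4)/(I(-5) + b(4³, -3)) = (-2*(-4))/((-2 + (⅙)*(-5)) + (-3 + (4³)²)) = 8/((-2 - ⅚) + (-3 + 64²)) = 8/(-17/6 + (-3 + 4096)) = 8/(-17/6 + 4093) = 8/(24541/6) = 8*(6/24541) = 48/24541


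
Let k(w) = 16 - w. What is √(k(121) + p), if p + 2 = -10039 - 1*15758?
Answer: 4*I*√1619 ≈ 160.95*I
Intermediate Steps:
p = -25799 (p = -2 + (-10039 - 1*15758) = -2 + (-10039 - 15758) = -2 - 25797 = -25799)
√(k(121) + p) = √((16 - 1*121) - 25799) = √((16 - 121) - 25799) = √(-105 - 25799) = √(-25904) = 4*I*√1619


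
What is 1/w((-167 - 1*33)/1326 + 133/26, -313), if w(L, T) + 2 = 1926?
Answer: 1/1924 ≈ 0.00051975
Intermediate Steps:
w(L, T) = 1924 (w(L, T) = -2 + 1926 = 1924)
1/w((-167 - 1*33)/1326 + 133/26, -313) = 1/1924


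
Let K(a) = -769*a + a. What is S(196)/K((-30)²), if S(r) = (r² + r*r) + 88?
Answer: -641/5760 ≈ -0.11128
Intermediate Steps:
K(a) = -768*a
S(r) = 88 + 2*r² (S(r) = (r² + r²) + 88 = 2*r² + 88 = 88 + 2*r²)
S(196)/K((-30)²) = (88 + 2*196²)/((-768*(-30)²)) = (88 + 2*38416)/((-768*900)) = (88 + 76832)/(-691200) = 76920*(-1/691200) = -641/5760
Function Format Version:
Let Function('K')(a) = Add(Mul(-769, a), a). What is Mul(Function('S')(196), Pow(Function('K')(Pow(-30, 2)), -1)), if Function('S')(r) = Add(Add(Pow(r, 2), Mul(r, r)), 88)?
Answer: Rational(-641, 5760) ≈ -0.11128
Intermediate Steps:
Function('K')(a) = Mul(-768, a)
Function('S')(r) = Add(88, Mul(2, Pow(r, 2))) (Function('S')(r) = Add(Add(Pow(r, 2), Pow(r, 2)), 88) = Add(Mul(2, Pow(r, 2)), 88) = Add(88, Mul(2, Pow(r, 2))))
Mul(Function('S')(196), Pow(Function('K')(Pow(-30, 2)), -1)) = Mul(Add(88, Mul(2, Pow(196, 2))), Pow(Mul(-768, Pow(-30, 2)), -1)) = Mul(Add(88, Mul(2, 38416)), Pow(Mul(-768, 900), -1)) = Mul(Add(88, 76832), Pow(-691200, -1)) = Mul(76920, Rational(-1, 691200)) = Rational(-641, 5760)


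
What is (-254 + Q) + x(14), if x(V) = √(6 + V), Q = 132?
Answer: -122 + 2*√5 ≈ -117.53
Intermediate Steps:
(-254 + Q) + x(14) = (-254 + 132) + √(6 + 14) = -122 + √20 = -122 + 2*√5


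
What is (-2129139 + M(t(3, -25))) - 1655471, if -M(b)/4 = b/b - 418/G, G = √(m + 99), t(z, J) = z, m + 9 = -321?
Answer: -3784614 - 152*I*√231/21 ≈ -3.7846e+6 - 110.01*I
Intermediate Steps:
m = -330 (m = -9 - 321 = -330)
G = I*√231 (G = √(-330 + 99) = √(-231) = I*√231 ≈ 15.199*I)
M(b) = -4 - 152*I*√231/21 (M(b) = -4*(b/b - 418*(-I*√231/231)) = -4*(1 - (-38)*I*√231/21) = -4*(1 + 38*I*√231/21) = -4 - 152*I*√231/21)
(-2129139 + M(t(3, -25))) - 1655471 = (-2129139 + (-4 - 152*I*√231/21)) - 1655471 = (-2129143 - 152*I*√231/21) - 1655471 = -3784614 - 152*I*√231/21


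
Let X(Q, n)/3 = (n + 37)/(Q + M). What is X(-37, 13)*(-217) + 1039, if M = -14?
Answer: 28513/17 ≈ 1677.2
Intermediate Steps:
X(Q, n) = 3*(37 + n)/(-14 + Q) (X(Q, n) = 3*((n + 37)/(Q - 14)) = 3*((37 + n)/(-14 + Q)) = 3*(37 + n)/(-14 + Q))
X(-37, 13)*(-217) + 1039 = (3*(37 + 13)/(-14 - 37))*(-217) + 1039 = (3*50/(-51))*(-217) + 1039 = (3*(-1/51)*50)*(-217) + 1039 = -50/17*(-217) + 1039 = 10850/17 + 1039 = 28513/17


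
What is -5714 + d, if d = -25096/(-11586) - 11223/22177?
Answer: -733872094597/128471361 ≈ -5712.3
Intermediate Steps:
d = 213262157/128471361 (d = -25096*(-1/11586) - 11223*1/22177 = 12548/5793 - 11223/22177 = 213262157/128471361 ≈ 1.6600)
-5714 + d = -5714 + 213262157/128471361 = -733872094597/128471361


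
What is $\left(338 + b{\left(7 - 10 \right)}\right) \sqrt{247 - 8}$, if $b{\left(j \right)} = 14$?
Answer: $352 \sqrt{239} \approx 5441.8$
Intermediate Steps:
$\left(338 + b{\left(7 - 10 \right)}\right) \sqrt{247 - 8} = \left(338 + 14\right) \sqrt{247 - 8} = 352 \sqrt{239}$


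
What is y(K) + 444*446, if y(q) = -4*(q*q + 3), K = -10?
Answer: 197612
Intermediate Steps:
y(q) = -12 - 4*q² (y(q) = -4*(q² + 3) = -4*(3 + q²) = -12 - 4*q²)
y(K) + 444*446 = (-12 - 4*(-10)²) + 444*446 = (-12 - 4*100) + 198024 = (-12 - 400) + 198024 = -412 + 198024 = 197612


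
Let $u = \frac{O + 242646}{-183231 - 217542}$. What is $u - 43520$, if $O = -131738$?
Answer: $- \frac{17441751868}{400773} \approx -43520.0$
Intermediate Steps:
$u = - \frac{110908}{400773}$ ($u = \frac{-131738 + 242646}{-183231 - 217542} = \frac{110908}{-400773} = 110908 \left(- \frac{1}{400773}\right) = - \frac{110908}{400773} \approx -0.27674$)
$u - 43520 = - \frac{110908}{400773} - 43520 = - \frac{17441751868}{400773}$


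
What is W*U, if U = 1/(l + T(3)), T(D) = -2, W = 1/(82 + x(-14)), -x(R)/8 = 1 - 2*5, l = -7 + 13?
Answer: 1/616 ≈ 0.0016234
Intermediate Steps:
l = 6
x(R) = 72 (x(R) = -8*(1 - 2*5) = -8*(1 - 10) = -8*(-9) = 72)
W = 1/154 (W = 1/(82 + 72) = 1/154 ≈ 0.0064935)
U = ¼ (U = 1/(6 - 2) = 1/4 = ¼ ≈ 0.25000)
W*U = (1/154)*(¼) = 1/616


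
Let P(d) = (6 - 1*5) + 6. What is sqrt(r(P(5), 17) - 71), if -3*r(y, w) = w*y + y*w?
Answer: I*sqrt(1353)/3 ≈ 12.261*I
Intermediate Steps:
P(d) = 7 (P(d) = (6 - 5) + 6 = 1 + 6 = 7)
r(y, w) = -2*w*y/3 (r(y, w) = -(w*y + y*w)/3 = -(w*y + w*y)/3 = -2*w*y/3)
sqrt(r(P(5), 17) - 71) = sqrt(-2/3*17*7 - 71) = sqrt(-238/3 - 71) = sqrt(-451/3) = I*sqrt(1353)/3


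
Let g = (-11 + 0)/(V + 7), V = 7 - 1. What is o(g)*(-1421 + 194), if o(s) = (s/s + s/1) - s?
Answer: -1227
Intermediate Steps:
V = 6
g = -11/13 (g = (-11 + 0)/(6 + 7) = -11/13 ≈ -0.84615)
o(s) = 1 (o(s) = (1 + s*1) - s = (1 + s) - s = 1)
o(g)*(-1421 + 194) = 1*(-1421 + 194) = 1*(-1227) = -1227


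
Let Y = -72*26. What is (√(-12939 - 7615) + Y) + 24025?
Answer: 22153 + I*√20554 ≈ 22153.0 + 143.37*I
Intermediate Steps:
Y = -1872
(√(-12939 - 7615) + Y) + 24025 = (√(-12939 - 7615) - 1872) + 24025 = (√(-20554) - 1872) + 24025 = (I*√20554 - 1872) + 24025 = (-1872 + I*√20554) + 24025 = 22153 + I*√20554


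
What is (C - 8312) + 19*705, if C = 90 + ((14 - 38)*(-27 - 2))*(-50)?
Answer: -29627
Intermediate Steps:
C = -34710 (C = 90 - 24*(-29)*(-50) = 90 + 696*(-50) = 90 - 34800 = -34710)
(C - 8312) + 19*705 = (-34710 - 8312) + 19*705 = -43022 + 13395 = -29627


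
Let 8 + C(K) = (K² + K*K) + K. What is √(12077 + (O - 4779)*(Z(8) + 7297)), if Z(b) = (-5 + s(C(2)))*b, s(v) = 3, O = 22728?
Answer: √130698746 ≈ 11432.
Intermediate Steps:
C(K) = -8 + K + 2*K² (C(K) = -8 + ((K² + K*K) + K) = -8 + ((K² + K²) + K) = -8 + (2*K² + K) = -8 + (K + 2*K²) = -8 + K + 2*K²)
Z(b) = -2*b (Z(b) = (-5 + 3)*b = -2*b)
√(12077 + (O - 4779)*(Z(8) + 7297)) = √(12077 + (22728 - 4779)*(-2*8 + 7297)) = √(12077 + 17949*(-16 + 7297)) = √(12077 + 17949*7281) = √(12077 + 130686669) = √130698746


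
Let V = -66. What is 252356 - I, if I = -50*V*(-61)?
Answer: 453656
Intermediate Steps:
I = -201300 (I = -50*(-66)*(-61) = 3300*(-61) = -201300)
252356 - I = 252356 - 1*(-201300) = 252356 + 201300 = 453656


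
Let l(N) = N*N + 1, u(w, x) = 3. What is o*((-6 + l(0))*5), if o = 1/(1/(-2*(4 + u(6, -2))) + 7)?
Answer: -350/97 ≈ -3.6082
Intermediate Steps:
l(N) = 1 + N² (l(N) = N² + 1 = 1 + N²)
o = 14/97 (o = 1/(1/(-2*(4 + 3)) + 7) = 1/(1/(-2*7) + 7) = 1/(1/(-14) + 7) = 1/(-1/14 + 7) = 1/(97/14) = 14/97 ≈ 0.14433)
o*((-6 + l(0))*5) = 14*((-6 + (1 + 0²))*5)/97 = 14*((-6 + (1 + 0))*5)/97 = 14*((-6 + 1)*5)/97 = 14*(-5*5)/97 = (14/97)*(-25) = -350/97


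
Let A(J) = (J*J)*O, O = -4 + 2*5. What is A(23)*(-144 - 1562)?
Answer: -5414844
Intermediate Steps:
O = 6 (O = -4 + 10 = 6)
A(J) = 6*J**2 (A(J) = (J*J)*6 = J**2*6 = 6*J**2)
A(23)*(-144 - 1562) = (6*23**2)*(-144 - 1562) = (6*529)*(-1706) = 3174*(-1706) = -5414844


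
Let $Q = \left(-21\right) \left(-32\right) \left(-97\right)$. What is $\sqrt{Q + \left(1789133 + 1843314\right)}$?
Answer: $\sqrt{3567263} \approx 1888.7$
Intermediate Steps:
$Q = -65184$ ($Q = 672 \left(-97\right) = -65184$)
$\sqrt{Q + \left(1789133 + 1843314\right)} = \sqrt{-65184 + \left(1789133 + 1843314\right)} = \sqrt{-65184 + 3632447} = \sqrt{3567263}$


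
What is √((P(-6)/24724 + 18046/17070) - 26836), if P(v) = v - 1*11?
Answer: I*√298734385739180332305/105509670 ≈ 163.81*I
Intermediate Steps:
P(v) = -11 + v (P(v) = v - 11 = -11 + v)
√((P(-6)/24724 + 18046/17070) - 26836) = √(((-11 - 6)/24724 + 18046/17070) - 26836) = √((-17*1/24724 + 18046*(1/17070)) - 26836) = √((-17/24724 + 9023/8535) - 26836) = √(222939557/211019340 - 26836) = √(-5662692068683/211019340) = I*√298734385739180332305/105509670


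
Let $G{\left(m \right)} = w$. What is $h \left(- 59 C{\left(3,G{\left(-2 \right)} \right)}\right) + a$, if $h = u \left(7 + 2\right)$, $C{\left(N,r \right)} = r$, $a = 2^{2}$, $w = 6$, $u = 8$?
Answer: $-25484$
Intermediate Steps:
$a = 4$
$G{\left(m \right)} = 6$
$h = 72$ ($h = 8 \left(7 + 2\right) = 8 \cdot 9 = 72$)
$h \left(- 59 C{\left(3,G{\left(-2 \right)} \right)}\right) + a = 72 \left(\left(-59\right) 6\right) + 4 = 72 \left(-354\right) + 4 = -25488 + 4 = -25484$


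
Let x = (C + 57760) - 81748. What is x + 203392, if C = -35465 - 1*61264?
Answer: 82675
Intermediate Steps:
C = -96729 (C = -35465 - 61264 = -96729)
x = -120717 (x = (-96729 + 57760) - 81748 = -38969 - 81748 = -120717)
x + 203392 = -120717 + 203392 = 82675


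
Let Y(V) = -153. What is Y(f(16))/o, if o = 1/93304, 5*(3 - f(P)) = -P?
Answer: -14275512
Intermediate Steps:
f(P) = 3 + P/5 (f(P) = 3 - (-1)*P/5 = 3 + P/5)
o = 1/93304 ≈ 1.0718e-5
Y(f(16))/o = -153/1/93304 = -153*93304 = -14275512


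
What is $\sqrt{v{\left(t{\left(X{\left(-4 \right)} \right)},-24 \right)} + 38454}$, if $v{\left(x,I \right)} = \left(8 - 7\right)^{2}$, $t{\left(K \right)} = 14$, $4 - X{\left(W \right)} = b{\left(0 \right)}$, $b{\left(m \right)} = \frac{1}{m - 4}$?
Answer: $\sqrt{38455} \approx 196.1$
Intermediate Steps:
$b{\left(m \right)} = \frac{1}{-4 + m}$
$X{\left(W \right)} = \frac{17}{4}$ ($X{\left(W \right)} = 4 - \frac{1}{-4 + 0} = 4 - \frac{1}{-4} = 4 - - \frac{1}{4} = 4 + \frac{1}{4} = \frac{17}{4}$)
$v{\left(x,I \right)} = 1$ ($v{\left(x,I \right)} = 1^{2} = 1$)
$\sqrt{v{\left(t{\left(X{\left(-4 \right)} \right)},-24 \right)} + 38454} = \sqrt{1 + 38454} = \sqrt{38455}$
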